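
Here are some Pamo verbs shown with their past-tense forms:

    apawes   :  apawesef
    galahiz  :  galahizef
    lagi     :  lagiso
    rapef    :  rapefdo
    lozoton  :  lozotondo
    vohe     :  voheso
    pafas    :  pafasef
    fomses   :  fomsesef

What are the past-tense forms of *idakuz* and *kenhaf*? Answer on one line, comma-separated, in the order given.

idakuzef, kenhafdo

The pattern is sibilance of the final sound: -ef when the stem ends in a sibilant (*apawes*, *galahiz*, *pafas*, *fomses*); -do when the stem ends in a non-sibilant consonant (*rapef*, *lozoton*); -so when the stem ends in a vowel (*lagi*, *vohe*).
*idakuz*: final sound = /z/, a sibilant → -ef → *idakuzef*.
Since the final sound of *kenhaf* is /f/ (a non-sibilant consonant), it takes -do, giving *kenhafdo*.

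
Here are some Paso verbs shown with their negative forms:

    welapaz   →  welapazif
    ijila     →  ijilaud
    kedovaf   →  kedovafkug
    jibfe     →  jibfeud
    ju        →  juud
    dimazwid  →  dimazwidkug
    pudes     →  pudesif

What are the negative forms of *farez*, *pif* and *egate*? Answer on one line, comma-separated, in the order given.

farezif, pifkug, egateud

Looking at the final sound of each stem: -if when the stem ends in a sibilant (*welapaz*, *pudes*); -kug when the stem ends in a non-sibilant consonant (*kedovaf*, *dimazwid*); -ud when the stem ends in a vowel (*ijila*, *jibfe*, *ju*).
*farez*: final sound = /z/, a sibilant → -if → *farezif*.
The final sound of *pif* is /f/, which is a non-sibilant consonant, so the suffix is -kug, giving *pifkug*.
*egate* — final sound /e/ (a vowel) → -ud → *egateud*.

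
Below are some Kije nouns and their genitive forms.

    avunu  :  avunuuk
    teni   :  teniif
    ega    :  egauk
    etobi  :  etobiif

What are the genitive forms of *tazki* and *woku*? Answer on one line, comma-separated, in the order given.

The alternation tracks the last vowel of the stem — -if when the last vowel of the stem is a front vowel (*teni*, *etobi*); -uk when the last vowel of the stem is a back vowel (*avunu*, *ega*).
Since the last vowel of *tazki* is /i/ (a front vowel), it takes -if, giving *tazkiif*.
*woku*: last vowel = /u/, a back vowel → -uk → *wokuuk*.

tazkiif, wokuuk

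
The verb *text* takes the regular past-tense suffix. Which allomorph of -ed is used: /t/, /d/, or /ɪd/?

/ɪd/

The stem *text* ends in /t/ or /d/.
The -ed suffix is realized as /ɪd/ after /t, d/; as /t/ after other voiceless consonants; and as /d/ after other voiced sounds.
So -ed on *text* is pronounced /ɪd/.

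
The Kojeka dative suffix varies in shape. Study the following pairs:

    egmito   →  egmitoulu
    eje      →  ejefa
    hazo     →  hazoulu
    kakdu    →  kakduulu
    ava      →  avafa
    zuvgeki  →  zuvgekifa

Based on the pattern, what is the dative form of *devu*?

The suffix is conditioned by the last vowel: -ulu when the last vowel of the stem is a rounded vowel (*egmito*, *hazo*, *kakdu*); -fa when the last vowel of the stem is an unrounded vowel (*eje*, *ava*, *zuvgeki*).
The last vowel of *devu* is /u/, which is a rounded vowel, so the suffix is -ulu, giving *devuulu*.

devuulu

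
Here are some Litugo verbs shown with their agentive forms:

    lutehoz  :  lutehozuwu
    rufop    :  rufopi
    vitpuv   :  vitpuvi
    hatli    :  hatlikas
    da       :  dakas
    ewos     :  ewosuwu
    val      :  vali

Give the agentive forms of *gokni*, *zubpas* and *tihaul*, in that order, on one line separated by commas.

goknikas, zubpasuwu, tihauli

The alternation tracks the final sound of the stem — -uwu when the stem ends in a sibilant (*lutehoz*, *ewos*); -i when the stem ends in a non-sibilant consonant (*rufop*, *vitpuv*, *val*); -kas when the stem ends in a vowel (*hatli*, *da*).
*gokni* — final sound /i/ (a vowel) → -kas → *goknikas*.
Since the final sound of *zubpas* is /s/ (a sibilant), it takes -uwu, giving *zubpasuwu*.
*tihaul*: final sound = /l/, a non-sibilant consonant → -i → *tihauli*.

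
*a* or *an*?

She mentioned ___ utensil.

a

The indefinite article is chosen by the initial *sound* of the following word, not its spelling.
*utensil* begins with the sound /juː/ (u pronounced /juː/) — a consonant sound.
So the article is *a*: She mentioned a utensil.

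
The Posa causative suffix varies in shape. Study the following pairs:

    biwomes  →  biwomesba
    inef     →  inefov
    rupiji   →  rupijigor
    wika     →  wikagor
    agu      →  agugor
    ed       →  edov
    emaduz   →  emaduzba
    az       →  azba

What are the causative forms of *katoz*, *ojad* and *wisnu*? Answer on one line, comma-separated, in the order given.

katozba, ojadov, wisnugor

The suffix is conditioned by the final sound: -ba when the stem ends in a sibilant (*biwomes*, *emaduz*, *az*); -ov when the stem ends in a non-sibilant consonant (*inef*, *ed*); -gor when the stem ends in a vowel (*rupiji*, *wika*, *agu*).
*katoz* — final sound /z/ (a sibilant) → -ba → *katozba*.
*ojad* — final sound /d/ (a non-sibilant consonant) → -ov → *ojadov*.
The final sound of *wisnu* is /u/, which is a vowel, so the suffix is -gor, giving *wisnugor*.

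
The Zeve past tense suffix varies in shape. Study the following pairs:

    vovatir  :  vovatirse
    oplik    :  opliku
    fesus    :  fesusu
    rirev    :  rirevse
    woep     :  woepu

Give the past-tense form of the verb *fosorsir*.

fosorsirse

The suffix is conditioned by the final consonant: -u when the stem ends in a voiceless consonant (*oplik*, *fesus*, *woep*); -se when the stem ends in a voiced consonant (*vovatir*, *rirev*).
*fosorsir*: final consonant = /r/, voiced → -se → *fosorsirse*.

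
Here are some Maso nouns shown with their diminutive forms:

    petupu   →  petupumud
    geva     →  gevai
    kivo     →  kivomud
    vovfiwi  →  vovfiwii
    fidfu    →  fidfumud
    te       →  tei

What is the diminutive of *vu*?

vumud

Looking at the last vowel of each stem: -mud when the last vowel of the stem is a rounded vowel (*petupu*, *kivo*, *fidfu*); -i when the last vowel of the stem is an unrounded vowel (*geva*, *vovfiwi*, *te*).
The last vowel of *vu* is /u/, which is a rounded vowel, so the suffix is -mud, giving *vumud*.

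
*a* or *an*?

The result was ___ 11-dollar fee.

The indefinite article is chosen by the initial *sound* of the following word, not its spelling.
The number *11* is spoken "eleven", beginning with /ɪˈlɛvən/ — a vowel sound.
So the article is *an*: The result was an 11-dollar fee.

an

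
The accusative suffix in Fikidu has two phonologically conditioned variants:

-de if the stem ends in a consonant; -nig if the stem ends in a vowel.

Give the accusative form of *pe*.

penig

*pe* — final sound /e/ (a vowel) → -nig → *penig*.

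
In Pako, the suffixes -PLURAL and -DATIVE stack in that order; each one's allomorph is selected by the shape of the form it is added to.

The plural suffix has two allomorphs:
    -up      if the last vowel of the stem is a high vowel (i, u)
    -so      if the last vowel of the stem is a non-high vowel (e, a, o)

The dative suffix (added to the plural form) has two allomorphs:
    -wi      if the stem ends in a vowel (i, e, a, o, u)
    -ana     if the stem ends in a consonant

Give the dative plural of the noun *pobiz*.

Since the last vowel of *pobiz* is /i/ (a high vowel), it takes -up, giving *pobizup*.
The final sound of the plural form *pobizup* is /p/, which is a consonant, so the dative suffix is -ana, giving *pobizupana*.

pobizupana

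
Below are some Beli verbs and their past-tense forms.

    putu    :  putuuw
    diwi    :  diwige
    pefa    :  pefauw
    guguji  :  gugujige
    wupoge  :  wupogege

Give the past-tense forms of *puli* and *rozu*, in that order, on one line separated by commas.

pulige, rozuuw

The suffix is conditioned by the last vowel: -ge when the last vowel of the stem is a front vowel (*diwi*, *guguji*, *wupoge*); -uw when the last vowel of the stem is a back vowel (*putu*, *pefa*).
The last vowel of *puli* is /i/, which is a front vowel, so the suffix is -ge, giving *pulige*.
*rozu* — last vowel /u/ (a back vowel) → -uw → *rozuuw*.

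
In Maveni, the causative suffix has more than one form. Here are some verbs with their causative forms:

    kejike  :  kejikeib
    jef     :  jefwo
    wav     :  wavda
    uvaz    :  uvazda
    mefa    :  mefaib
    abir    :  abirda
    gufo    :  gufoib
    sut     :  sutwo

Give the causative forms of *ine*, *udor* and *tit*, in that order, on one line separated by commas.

The pattern is voicing of the final sound: -wo when the stem ends in a voiceless consonant (*jef*, *sut*); -da when the stem ends in a voiced consonant (*wav*, *uvaz*, *abir*); -ib when the stem ends in a vowel (*kejike*, *mefa*, *gufo*).
*ine* — final sound /e/ (a vowel) → -ib → *ineib*.
*udor*: final sound = /r/, a voiced consonant → -da → *udorda*.
The final sound of *tit* is /t/, which is a voiceless consonant, so the suffix is -wo, giving *titwo*.

ineib, udorda, titwo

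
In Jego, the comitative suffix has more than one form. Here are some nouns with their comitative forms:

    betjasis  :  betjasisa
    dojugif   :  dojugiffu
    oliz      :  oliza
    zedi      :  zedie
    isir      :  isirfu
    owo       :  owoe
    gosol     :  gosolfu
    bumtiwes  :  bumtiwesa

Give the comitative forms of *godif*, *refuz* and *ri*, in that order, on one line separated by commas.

The suffix is conditioned by the final sound: -a when the stem ends in a sibilant (*betjasis*, *oliz*, *bumtiwes*); -fu when the stem ends in a non-sibilant consonant (*dojugif*, *isir*, *gosol*); -e when the stem ends in a vowel (*zedi*, *owo*).
Since the final sound of *godif* is /f/ (a non-sibilant consonant), it takes -fu, giving *godiffu*.
The final sound of *refuz* is /z/, which is a sibilant, so the suffix is -a, giving *refuza*.
Since the final sound of *ri* is /i/ (a vowel), it takes -e, giving *rie*.

godiffu, refuza, rie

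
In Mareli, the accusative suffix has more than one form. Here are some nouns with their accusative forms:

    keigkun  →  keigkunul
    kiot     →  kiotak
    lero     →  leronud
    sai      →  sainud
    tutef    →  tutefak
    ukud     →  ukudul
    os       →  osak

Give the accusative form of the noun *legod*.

The pattern is voicing of the final sound: -ak when the stem ends in a voiceless consonant (*kiot*, *tutef*, *os*); -ul when the stem ends in a voiced consonant (*keigkun*, *ukud*); -nud when the stem ends in a vowel (*lero*, *sai*).
The final sound of *legod* is /d/, which is a voiced consonant, so the suffix is -ul, giving *legodul*.

legodul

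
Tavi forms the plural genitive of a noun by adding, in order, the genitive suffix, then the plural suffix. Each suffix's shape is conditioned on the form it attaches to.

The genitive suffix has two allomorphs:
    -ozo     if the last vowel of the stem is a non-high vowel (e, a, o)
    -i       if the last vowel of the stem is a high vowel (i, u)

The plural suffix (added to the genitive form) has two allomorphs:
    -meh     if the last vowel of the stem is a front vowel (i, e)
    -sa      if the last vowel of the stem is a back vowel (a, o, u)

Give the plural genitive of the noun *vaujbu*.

The last vowel of *vaujbu* is /u/, which is a high vowel, so the genitive suffix is -i, giving *vaujbui*.
Since the last vowel of the genitive form *vaujbui* is /i/ (a front vowel), it takes -meh, giving *vaujbuimeh*.

vaujbuimeh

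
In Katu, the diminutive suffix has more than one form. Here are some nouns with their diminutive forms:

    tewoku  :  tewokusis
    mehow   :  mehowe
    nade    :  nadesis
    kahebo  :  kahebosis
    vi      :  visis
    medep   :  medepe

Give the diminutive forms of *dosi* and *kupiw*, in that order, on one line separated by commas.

dosisis, kupiwe

The pattern is consonant vs. vowel: -e when the stem ends in a consonant (*mehow*, *medep*); -sis when the stem ends in a vowel (*tewoku*, *nade*, *kahebo*, *vi*).
Since the final sound of *dosi* is /i/ (a vowel), it takes -sis, giving *dosisis*.
*kupiw* — final sound /w/ (a consonant) → -e → *kupiwe*.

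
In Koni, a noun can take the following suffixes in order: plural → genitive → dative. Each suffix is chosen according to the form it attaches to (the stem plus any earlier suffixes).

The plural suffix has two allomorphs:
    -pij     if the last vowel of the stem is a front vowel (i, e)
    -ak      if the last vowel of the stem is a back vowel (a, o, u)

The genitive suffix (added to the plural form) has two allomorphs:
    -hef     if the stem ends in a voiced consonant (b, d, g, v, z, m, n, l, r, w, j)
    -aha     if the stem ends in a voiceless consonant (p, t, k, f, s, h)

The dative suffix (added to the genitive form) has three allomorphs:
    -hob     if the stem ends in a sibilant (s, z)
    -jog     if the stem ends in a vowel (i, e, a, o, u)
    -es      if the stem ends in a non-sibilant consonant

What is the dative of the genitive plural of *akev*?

akevpijhefes

*akev* — last vowel /e/ (a front vowel) → -pij → *akevpij*.
The plural form *akevpij*: final consonant = /j/, voiced → -hef → *akevpijhef*.
The final sound of the genitive form *akevpijhef* is /f/, which is a non-sibilant consonant, so the dative suffix is -es, giving *akevpijhefes*.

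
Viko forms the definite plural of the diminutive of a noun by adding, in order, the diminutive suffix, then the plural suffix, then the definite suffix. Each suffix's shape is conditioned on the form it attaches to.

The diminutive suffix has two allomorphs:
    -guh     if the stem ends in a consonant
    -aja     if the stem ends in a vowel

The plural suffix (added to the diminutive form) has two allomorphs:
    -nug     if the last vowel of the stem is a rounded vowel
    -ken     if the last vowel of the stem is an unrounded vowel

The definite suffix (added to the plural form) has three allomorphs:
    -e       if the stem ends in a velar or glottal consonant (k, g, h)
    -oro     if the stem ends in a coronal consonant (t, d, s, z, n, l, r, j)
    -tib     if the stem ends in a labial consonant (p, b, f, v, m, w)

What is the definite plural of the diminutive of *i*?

iajakenoro

*i*: final sound = /i/, a vowel → -aja → *iaja*.
The diminutive form *iaja* — last vowel /a/ (an unrounded vowel) → -ken → *iajaken*.
The final consonant of the plural form *iajaken* is /n/, which is coronal, so the definite suffix is -oro, giving *iajakenoro*.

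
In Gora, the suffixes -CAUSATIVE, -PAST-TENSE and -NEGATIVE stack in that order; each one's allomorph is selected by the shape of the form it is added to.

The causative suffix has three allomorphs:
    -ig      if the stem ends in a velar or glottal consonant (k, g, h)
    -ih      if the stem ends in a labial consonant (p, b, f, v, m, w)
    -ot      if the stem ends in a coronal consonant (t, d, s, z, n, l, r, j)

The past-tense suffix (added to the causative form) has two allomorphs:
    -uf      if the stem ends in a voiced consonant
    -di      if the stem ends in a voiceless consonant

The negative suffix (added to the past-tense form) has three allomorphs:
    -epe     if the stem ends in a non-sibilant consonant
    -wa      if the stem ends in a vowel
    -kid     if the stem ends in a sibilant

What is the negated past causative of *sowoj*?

Since the final consonant of *sowoj* is /j/ (coronal), it takes -ot, giving *sowojot*.
The causative form *sowojot* — final consonant /t/ (voiceless) → -di → *sowojotdi*.
The past-tense form *sowojotdi* — final sound /i/ (a vowel) → -wa → *sowojotdiwa*.

sowojotdiwa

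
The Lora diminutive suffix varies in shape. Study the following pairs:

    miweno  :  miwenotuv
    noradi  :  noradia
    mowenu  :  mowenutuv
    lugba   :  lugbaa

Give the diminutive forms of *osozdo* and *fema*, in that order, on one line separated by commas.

osozdotuv, femaa

The alternation tracks the last vowel of the stem — -tuv when the last vowel of the stem is a rounded vowel (*miweno*, *mowenu*); -a when the last vowel of the stem is an unrounded vowel (*noradi*, *lugba*).
*osozdo*: last vowel = /o/, a rounded vowel → -tuv → *osozdotuv*.
The last vowel of *fema* is /a/, which is an unrounded vowel, so the suffix is -a, giving *femaa*.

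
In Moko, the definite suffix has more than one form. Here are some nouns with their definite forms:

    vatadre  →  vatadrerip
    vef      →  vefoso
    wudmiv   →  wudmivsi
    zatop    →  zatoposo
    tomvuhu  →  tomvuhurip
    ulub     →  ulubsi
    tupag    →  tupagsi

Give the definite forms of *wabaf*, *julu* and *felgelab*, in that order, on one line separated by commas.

wabafoso, julurip, felgelabsi

The pattern is voicing of the final sound: -oso when the stem ends in a voiceless consonant (*vef*, *zatop*); -si when the stem ends in a voiced consonant (*wudmiv*, *ulub*, *tupag*); -rip when the stem ends in a vowel (*vatadre*, *tomvuhu*).
*wabaf*: final sound = /f/, a voiceless consonant → -oso → *wabafoso*.
Since the final sound of *julu* is /u/ (a vowel), it takes -rip, giving *julurip*.
*felgelab*: final sound = /b/, a voiced consonant → -si → *felgelabsi*.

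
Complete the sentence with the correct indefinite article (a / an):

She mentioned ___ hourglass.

The indefinite article is chosen by the initial *sound* of the following word, not its spelling.
*hourglass* begins with the sound /aʊ/ (silent h) — a vowel sound.
So the article is *an*: She mentioned an hourglass.

an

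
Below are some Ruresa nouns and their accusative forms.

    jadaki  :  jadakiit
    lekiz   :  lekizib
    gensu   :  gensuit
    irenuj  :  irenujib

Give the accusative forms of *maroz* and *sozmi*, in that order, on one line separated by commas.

marozib, sozmiit

The suffix is conditioned by the final sound: -ib when the stem ends in a consonant (*lekiz*, *irenuj*); -it when the stem ends in a vowel (*jadaki*, *gensu*).
*maroz* — final sound /z/ (a consonant) → -ib → *marozib*.
The final sound of *sozmi* is /i/, which is a vowel, so the suffix is -it, giving *sozmiit*.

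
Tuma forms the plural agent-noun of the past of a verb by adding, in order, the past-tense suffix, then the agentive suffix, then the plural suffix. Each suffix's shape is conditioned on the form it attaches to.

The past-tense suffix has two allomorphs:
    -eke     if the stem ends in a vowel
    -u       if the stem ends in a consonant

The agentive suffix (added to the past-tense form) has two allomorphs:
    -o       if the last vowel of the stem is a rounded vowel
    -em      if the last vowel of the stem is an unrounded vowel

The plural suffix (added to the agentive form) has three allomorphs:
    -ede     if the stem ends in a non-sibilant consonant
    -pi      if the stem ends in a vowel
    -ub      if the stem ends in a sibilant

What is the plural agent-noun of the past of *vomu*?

vomuekeemede

The final sound of *vomu* is /u/, which is a vowel, so the past-tense suffix is -eke, giving *vomueke*.
The last vowel of the past-tense form *vomueke* is /e/, which is an unrounded vowel, so the agentive suffix is -em, giving *vomuekeem*.
The agentive form *vomuekeem* — final sound /m/ (a non-sibilant consonant) → -ede → *vomuekeemede*.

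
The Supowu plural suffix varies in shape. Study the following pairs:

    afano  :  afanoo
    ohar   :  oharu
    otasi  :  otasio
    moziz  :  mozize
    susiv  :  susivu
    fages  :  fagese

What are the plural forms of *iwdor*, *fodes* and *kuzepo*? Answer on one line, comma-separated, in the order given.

iwdoru, fodese, kuzepoo

The alternation tracks the final sound of the stem — -e when the stem ends in a sibilant (*moziz*, *fages*); -u when the stem ends in a non-sibilant consonant (*ohar*, *susiv*); -o when the stem ends in a vowel (*afano*, *otasi*).
*iwdor*: final sound = /r/, a non-sibilant consonant → -u → *iwdoru*.
Since the final sound of *fodes* is /s/ (a sibilant), it takes -e, giving *fodese*.
The final sound of *kuzepo* is /o/, which is a vowel, so the suffix is -o, giving *kuzepoo*.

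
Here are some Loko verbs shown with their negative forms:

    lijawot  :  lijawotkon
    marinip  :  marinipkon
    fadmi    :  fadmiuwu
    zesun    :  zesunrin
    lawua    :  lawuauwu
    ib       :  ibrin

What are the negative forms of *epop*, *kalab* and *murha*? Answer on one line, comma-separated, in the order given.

The suffix is conditioned by the final sound: -kon when the stem ends in a voiceless consonant (*lijawot*, *marinip*); -rin when the stem ends in a voiced consonant (*zesun*, *ib*); -uwu when the stem ends in a vowel (*fadmi*, *lawua*).
*epop*: final sound = /p/, a voiceless consonant → -kon → *epopkon*.
The final sound of *kalab* is /b/, which is a voiced consonant, so the suffix is -rin, giving *kalabrin*.
*murha*: final sound = /a/, a vowel → -uwu → *murhauwu*.

epopkon, kalabrin, murhauwu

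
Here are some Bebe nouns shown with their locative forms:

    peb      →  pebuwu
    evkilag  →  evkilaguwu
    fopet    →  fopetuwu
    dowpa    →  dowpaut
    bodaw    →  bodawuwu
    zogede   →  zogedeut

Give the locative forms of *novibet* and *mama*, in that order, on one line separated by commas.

The alternation tracks the final sound of the stem — -uwu when the stem ends in a consonant (*peb*, *evkilag*, *fopet*, *bodaw*); -ut when the stem ends in a vowel (*dowpa*, *zogede*).
The final sound of *novibet* is /t/, which is a consonant, so the suffix is -uwu, giving *novibetuwu*.
Since the final sound of *mama* is /a/ (a vowel), it takes -ut, giving *mamaut*.

novibetuwu, mamaut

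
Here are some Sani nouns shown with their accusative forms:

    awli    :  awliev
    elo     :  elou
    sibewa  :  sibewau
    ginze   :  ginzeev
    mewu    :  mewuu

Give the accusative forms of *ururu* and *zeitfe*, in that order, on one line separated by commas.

The suffix is conditioned by the last vowel: -ev when the last vowel of the stem is a front vowel (*awli*, *ginze*); -u when the last vowel of the stem is a back vowel (*elo*, *sibewa*, *mewu*).
*ururu* — last vowel /u/ (a back vowel) → -u → *ururuu*.
The last vowel of *zeitfe* is /e/, which is a front vowel, so the suffix is -ev, giving *zeitfeev*.

ururuu, zeitfeev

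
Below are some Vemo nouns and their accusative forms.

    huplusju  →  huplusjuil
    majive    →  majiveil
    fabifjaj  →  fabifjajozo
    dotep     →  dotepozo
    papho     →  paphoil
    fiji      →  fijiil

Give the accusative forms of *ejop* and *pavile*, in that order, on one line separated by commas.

The pattern is consonant vs. vowel: -ozo when the stem ends in a consonant (*fabifjaj*, *dotep*); -il when the stem ends in a vowel (*huplusju*, *majive*, *papho*, *fiji*).
*ejop*: final sound = /p/, a consonant → -ozo → *ejopozo*.
Since the final sound of *pavile* is /e/ (a vowel), it takes -il, giving *pavileil*.

ejopozo, pavileil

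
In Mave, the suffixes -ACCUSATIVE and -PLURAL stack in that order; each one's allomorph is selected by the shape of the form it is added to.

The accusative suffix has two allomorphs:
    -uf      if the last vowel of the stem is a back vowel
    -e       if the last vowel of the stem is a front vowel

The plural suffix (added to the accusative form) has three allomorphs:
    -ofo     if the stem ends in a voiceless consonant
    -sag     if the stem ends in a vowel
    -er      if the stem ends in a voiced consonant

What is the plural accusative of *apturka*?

apturkaufofo

*apturka* — last vowel /a/ (a back vowel) → -uf → *apturkauf*.
The final sound of the accusative form *apturkauf* is /f/, which is a voiceless consonant, so the plural suffix is -ofo, giving *apturkaufofo*.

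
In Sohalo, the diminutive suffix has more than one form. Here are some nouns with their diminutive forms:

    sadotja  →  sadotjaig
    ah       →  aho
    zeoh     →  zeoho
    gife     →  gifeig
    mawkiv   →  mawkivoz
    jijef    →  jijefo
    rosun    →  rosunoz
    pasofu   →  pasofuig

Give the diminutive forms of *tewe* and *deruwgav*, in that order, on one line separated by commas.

teweig, deruwgavoz

The pattern is voicing of the final sound: -o when the stem ends in a voiceless consonant (*ah*, *zeoh*, *jijef*); -oz when the stem ends in a voiced consonant (*mawkiv*, *rosun*); -ig when the stem ends in a vowel (*sadotja*, *gife*, *pasofu*).
*tewe* — final sound /e/ (a vowel) → -ig → *teweig*.
Since the final sound of *deruwgav* is /v/ (a voiced consonant), it takes -oz, giving *deruwgavoz*.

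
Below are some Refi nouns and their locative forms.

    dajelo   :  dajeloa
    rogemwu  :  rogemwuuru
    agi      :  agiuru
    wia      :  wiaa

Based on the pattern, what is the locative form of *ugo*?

Looking at the last vowel of each stem: -uru when the last vowel of the stem is a high vowel (*rogemwu*, *agi*); -a when the last vowel of the stem is a non-high vowel (*dajelo*, *wia*).
*ugo*: last vowel = /o/, a non-high vowel → -a → *ugoa*.

ugoa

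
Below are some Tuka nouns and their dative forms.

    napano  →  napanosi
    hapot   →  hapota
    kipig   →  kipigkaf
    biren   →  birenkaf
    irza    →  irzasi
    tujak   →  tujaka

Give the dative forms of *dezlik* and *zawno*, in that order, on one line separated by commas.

dezlika, zawnosi

The pattern is voicing of the final sound: -a when the stem ends in a voiceless consonant (*hapot*, *tujak*); -kaf when the stem ends in a voiced consonant (*kipig*, *biren*); -si when the stem ends in a vowel (*napano*, *irza*).
*dezlik* — final sound /k/ (a voiceless consonant) → -a → *dezlika*.
Since the final sound of *zawno* is /o/ (a vowel), it takes -si, giving *zawnosi*.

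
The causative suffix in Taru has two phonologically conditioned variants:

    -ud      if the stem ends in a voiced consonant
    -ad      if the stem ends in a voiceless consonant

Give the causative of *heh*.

The final consonant of *heh* is /h/, which is voiceless, so the suffix is -ad, giving *hehad*.

hehad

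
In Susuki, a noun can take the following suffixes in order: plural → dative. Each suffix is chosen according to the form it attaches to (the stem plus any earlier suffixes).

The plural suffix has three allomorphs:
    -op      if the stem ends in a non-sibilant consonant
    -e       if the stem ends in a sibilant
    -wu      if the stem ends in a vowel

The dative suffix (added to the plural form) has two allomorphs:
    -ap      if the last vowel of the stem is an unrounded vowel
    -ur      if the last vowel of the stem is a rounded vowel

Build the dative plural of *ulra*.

The final sound of *ulra* is /a/, which is a vowel, so the plural suffix is -wu, giving *ulrawu*.
The plural form *ulrawu*: last vowel = /u/, a rounded vowel → -ur → *ulrawuur*.

ulrawuur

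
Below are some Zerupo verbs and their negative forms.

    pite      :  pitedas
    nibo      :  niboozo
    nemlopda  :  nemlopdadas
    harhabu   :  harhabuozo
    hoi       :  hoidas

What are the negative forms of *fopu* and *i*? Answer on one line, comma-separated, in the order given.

fopuozo, idas

Looking at the last vowel of each stem: -ozo when the last vowel of the stem is a rounded vowel (*nibo*, *harhabu*); -das when the last vowel of the stem is an unrounded vowel (*pite*, *nemlopda*, *hoi*).
The last vowel of *fopu* is /u/, which is a rounded vowel, so the suffix is -ozo, giving *fopuozo*.
Since the last vowel of *i* is /i/ (an unrounded vowel), it takes -das, giving *idas*.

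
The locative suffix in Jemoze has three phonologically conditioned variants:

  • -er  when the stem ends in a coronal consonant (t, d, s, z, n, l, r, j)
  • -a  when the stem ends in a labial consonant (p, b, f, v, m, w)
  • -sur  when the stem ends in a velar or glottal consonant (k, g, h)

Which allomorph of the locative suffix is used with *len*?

*len*: final consonant = /n/, coronal → -er.

-er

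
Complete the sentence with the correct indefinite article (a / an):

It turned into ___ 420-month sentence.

The indefinite article is chosen by the initial *sound* of the following word, not its spelling.
The number *420* is spoken "four hundred …", beginning with /fɔr/ — a consonant sound.
So the article is *a*: It turned into a 420-month sentence.

a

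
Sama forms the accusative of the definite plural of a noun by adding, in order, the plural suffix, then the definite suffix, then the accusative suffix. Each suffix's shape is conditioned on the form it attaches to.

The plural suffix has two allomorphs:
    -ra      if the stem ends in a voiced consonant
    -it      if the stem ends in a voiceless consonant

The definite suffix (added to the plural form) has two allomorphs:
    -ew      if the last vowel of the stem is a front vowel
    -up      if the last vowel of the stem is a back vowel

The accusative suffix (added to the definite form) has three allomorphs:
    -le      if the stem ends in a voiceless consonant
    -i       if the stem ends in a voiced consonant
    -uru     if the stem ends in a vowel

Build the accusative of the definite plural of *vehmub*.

Since the final consonant of *vehmub* is /b/ (voiced), it takes -ra, giving *vehmubra*.
Since the last vowel of the plural form *vehmubra* is /a/ (a back vowel), it takes -up, giving *vehmubraup*.
The definite form *vehmubraup*: final sound = /p/, a voiceless consonant → -le → *vehmubrauple*.

vehmubrauple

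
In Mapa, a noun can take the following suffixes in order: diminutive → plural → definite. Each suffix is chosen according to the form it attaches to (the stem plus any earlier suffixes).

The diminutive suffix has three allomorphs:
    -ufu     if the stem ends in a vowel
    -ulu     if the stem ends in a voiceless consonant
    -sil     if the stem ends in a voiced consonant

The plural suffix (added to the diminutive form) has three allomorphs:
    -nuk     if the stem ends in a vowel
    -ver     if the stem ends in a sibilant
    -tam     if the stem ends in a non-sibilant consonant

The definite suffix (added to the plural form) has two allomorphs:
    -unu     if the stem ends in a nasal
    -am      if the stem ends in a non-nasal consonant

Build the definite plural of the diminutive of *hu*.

*hu* — final sound /u/ (a vowel) → -ufu → *huufu*.
The diminutive form *huufu*: final sound = /u/, a vowel → -nuk → *huufunuk*.
The plural form *huufunuk* — final consonant /k/ (non-nasal) → -am → *huufunukam*.

huufunukam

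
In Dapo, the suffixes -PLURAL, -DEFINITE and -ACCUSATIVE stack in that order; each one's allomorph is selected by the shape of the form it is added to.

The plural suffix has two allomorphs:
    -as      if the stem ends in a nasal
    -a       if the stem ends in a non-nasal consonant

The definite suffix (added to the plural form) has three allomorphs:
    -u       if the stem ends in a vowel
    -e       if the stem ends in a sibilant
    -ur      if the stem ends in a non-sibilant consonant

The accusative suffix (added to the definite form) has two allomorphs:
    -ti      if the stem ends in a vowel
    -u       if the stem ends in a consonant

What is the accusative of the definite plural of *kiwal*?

*kiwal* — final consonant /l/ (non-nasal) → -a → *kiwala*.
The plural form *kiwala* — final sound /a/ (a vowel) → -u → *kiwalau*.
The definite form *kiwalau* — final sound /u/ (a vowel) → -ti → *kiwalauti*.

kiwalauti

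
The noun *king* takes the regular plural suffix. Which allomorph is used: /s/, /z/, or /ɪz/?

/z/

The stem *king* ends in a voiced non-sibilant sound.
The plural suffix surfaces as /ɪz/ after sibilants, /s/ after other voiceless consonants, and /z/ after other voiced sounds.
So the plural -s on *king* is pronounced /z/.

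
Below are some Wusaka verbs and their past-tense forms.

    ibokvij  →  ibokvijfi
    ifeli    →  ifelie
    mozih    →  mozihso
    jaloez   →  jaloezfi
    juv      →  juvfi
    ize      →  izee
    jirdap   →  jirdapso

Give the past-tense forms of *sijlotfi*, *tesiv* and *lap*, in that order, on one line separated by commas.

Looking at the final sound of each stem: -so when the stem ends in a voiceless consonant (*mozih*, *jirdap*); -fi when the stem ends in a voiced consonant (*ibokvij*, *jaloez*, *juv*); -e when the stem ends in a vowel (*ifeli*, *ize*).
*sijlotfi* — final sound /i/ (a vowel) → -e → *sijlotfie*.
Since the final sound of *tesiv* is /v/ (a voiced consonant), it takes -fi, giving *tesivfi*.
*lap*: final sound = /p/, a voiceless consonant → -so → *lapso*.

sijlotfie, tesivfi, lapso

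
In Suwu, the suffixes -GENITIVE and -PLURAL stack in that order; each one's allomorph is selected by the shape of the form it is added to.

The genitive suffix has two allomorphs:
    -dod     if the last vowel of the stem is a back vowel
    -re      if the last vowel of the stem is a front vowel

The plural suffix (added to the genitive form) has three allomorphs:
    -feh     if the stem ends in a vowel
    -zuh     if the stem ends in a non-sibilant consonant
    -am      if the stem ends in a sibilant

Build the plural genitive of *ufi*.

Since the last vowel of *ufi* is /i/ (a front vowel), it takes -re, giving *ufire*.
The final sound of the genitive form *ufire* is /e/, which is a vowel, so the plural suffix is -feh, giving *ufirefeh*.

ufirefeh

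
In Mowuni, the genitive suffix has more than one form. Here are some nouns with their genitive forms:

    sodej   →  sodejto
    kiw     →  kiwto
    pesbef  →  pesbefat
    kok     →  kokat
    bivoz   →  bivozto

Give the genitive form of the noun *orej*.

The suffix is conditioned by the final consonant: -at when the stem ends in a voiceless consonant (*pesbef*, *kok*); -to when the stem ends in a voiced consonant (*sodej*, *kiw*, *bivoz*).
The final consonant of *orej* is /j/, which is voiced, so the suffix is -to, giving *orejto*.

orejto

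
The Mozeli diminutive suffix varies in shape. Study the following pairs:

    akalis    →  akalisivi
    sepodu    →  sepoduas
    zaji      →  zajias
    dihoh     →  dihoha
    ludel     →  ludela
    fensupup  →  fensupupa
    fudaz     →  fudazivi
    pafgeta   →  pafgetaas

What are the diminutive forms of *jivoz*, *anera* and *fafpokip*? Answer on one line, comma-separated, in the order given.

The alternation tracks the final sound of the stem — -ivi when the stem ends in a sibilant (*akalis*, *fudaz*); -a when the stem ends in a non-sibilant consonant (*dihoh*, *ludel*, *fensupup*); -as when the stem ends in a vowel (*sepodu*, *zaji*, *pafgeta*).
*jivoz* — final sound /z/ (a sibilant) → -ivi → *jivozivi*.
*anera* — final sound /a/ (a vowel) → -as → *aneraas*.
The final sound of *fafpokip* is /p/, which is a non-sibilant consonant, so the suffix is -a, giving *fafpokipa*.

jivozivi, aneraas, fafpokipa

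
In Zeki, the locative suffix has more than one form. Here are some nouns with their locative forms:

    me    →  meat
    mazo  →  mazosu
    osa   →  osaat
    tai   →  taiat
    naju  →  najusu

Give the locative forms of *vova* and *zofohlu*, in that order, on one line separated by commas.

The pattern is rounding harmony: -su when the last vowel of the stem is a rounded vowel (*mazo*, *naju*); -at when the last vowel of the stem is an unrounded vowel (*me*, *osa*, *tai*).
*vova* — last vowel /a/ (an unrounded vowel) → -at → *vovaat*.
*zofohlu*: last vowel = /u/, a rounded vowel → -su → *zofohlusu*.

vovaat, zofohlusu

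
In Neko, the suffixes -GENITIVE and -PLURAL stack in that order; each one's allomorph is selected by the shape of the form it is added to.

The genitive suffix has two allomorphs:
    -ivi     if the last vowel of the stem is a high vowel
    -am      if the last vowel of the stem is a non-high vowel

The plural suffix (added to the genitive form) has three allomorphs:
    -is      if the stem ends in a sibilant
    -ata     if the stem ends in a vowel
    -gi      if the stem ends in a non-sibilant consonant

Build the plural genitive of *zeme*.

zemeamgi

Since the last vowel of *zeme* is /e/ (a non-high vowel), it takes -am, giving *zemeam*.
Since the final sound of the genitive form *zemeam* is /m/ (a non-sibilant consonant), it takes -gi, giving *zemeamgi*.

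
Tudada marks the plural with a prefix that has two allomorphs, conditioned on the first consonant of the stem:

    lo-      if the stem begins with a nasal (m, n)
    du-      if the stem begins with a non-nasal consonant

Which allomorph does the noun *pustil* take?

*pustil*: first consonant = /p/, non-nasal → du-.

du-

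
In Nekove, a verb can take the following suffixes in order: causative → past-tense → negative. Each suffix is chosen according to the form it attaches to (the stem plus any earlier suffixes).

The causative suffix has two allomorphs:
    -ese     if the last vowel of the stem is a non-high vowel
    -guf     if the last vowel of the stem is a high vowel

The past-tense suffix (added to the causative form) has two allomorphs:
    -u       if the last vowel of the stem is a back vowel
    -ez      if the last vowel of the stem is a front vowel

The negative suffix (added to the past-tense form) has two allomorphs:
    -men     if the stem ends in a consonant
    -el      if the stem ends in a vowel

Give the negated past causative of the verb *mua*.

*mua*: last vowel = /a/, a non-high vowel → -ese → *muaese*.
The causative form *muaese*: last vowel = /e/, a front vowel → -ez → *muaeseez*.
The past-tense form *muaeseez*: final sound = /z/, a consonant → -men → *muaeseezmen*.

muaeseezmen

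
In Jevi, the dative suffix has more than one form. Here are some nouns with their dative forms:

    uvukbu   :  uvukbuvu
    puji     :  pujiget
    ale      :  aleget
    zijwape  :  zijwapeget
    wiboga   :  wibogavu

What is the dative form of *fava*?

favavu

Looking at the last vowel of each stem: -get when the last vowel of the stem is a front vowel (*puji*, *ale*, *zijwape*); -vu when the last vowel of the stem is a back vowel (*uvukbu*, *wiboga*).
*fava* — last vowel /a/ (a back vowel) → -vu → *favavu*.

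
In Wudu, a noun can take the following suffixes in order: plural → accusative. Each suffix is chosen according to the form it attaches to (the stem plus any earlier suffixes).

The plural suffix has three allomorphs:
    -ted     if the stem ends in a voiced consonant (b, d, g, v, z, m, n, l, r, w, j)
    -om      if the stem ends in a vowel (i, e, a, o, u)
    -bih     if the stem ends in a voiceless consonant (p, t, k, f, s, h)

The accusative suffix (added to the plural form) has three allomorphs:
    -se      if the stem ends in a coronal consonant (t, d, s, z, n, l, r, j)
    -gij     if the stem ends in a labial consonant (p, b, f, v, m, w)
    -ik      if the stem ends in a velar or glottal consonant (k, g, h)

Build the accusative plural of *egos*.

*egos* — final sound /s/ (a voiceless consonant) → -bih → *egosbih*.
The final consonant of the plural form *egosbih* is /h/, which is velar/glottal, so the accusative suffix is -ik, giving *egosbihik*.

egosbihik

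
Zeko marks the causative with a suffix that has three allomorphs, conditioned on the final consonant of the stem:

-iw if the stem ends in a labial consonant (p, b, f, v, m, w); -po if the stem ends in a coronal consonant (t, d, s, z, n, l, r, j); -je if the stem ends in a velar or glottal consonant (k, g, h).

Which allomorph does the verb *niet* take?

-po

*niet* — final consonant /t/ (coronal) → -po.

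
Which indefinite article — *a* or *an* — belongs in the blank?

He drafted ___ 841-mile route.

The indefinite article is chosen by the initial *sound* of the following word, not its spelling.
The number *841* is spoken "eight hundred …", beginning with /eɪt/ — a vowel sound.
So the article is *an*: He drafted an 841-mile route.

an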